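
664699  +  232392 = 897091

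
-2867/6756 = - 2867/6756 = - 0.42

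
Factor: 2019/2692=3/4 = 2^(-2)*3^1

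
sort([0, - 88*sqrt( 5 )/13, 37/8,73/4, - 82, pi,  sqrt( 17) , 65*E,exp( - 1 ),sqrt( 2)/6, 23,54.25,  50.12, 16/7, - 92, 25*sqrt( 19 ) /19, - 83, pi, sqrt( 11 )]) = [ - 92, - 83, - 82,-88*sqrt( 5 ) /13, 0,sqrt( 2)/6, exp( - 1), 16/7, pi,pi, sqrt( 11 ), sqrt( 17),37/8  ,  25*sqrt( 19)/19, 73/4, 23, 50.12,54.25, 65 *E]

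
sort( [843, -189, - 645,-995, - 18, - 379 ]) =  [ - 995, - 645  , - 379, - 189,-18,843] 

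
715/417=715/417 = 1.71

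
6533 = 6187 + 346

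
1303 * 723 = 942069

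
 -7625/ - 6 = 1270+5/6 = 1270.83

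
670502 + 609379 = 1279881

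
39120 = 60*652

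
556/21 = 556/21 = 26.48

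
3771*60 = 226260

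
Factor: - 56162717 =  - 13^1* 1783^1*2423^1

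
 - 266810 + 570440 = 303630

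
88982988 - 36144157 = 52838831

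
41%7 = 6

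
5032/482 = 2516/241= 10.44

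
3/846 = 1/282=0.00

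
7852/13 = 604 = 604.00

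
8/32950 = 4/16475 = 0.00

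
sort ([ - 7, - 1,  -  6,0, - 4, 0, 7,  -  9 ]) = [-9, -7 , - 6, - 4,  -  1, 0, 0, 7 ] 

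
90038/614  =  45019/307 = 146.64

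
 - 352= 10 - 362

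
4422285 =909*4865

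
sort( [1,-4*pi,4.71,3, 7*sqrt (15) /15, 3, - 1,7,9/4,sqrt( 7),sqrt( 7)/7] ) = [ - 4*  pi, - 1,sqrt(7)/7,  1, 7 * sqrt(15)/15 , 9/4, sqrt (7),  3,3,4.71 , 7 ]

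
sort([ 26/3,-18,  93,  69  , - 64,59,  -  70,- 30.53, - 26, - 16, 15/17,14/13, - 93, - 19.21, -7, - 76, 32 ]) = [ - 93, - 76 , - 70,-64, - 30.53,-26,-19.21, - 18, - 16 , - 7 , 15/17, 14/13,26/3,  32,59,69, 93] 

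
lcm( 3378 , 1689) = 3378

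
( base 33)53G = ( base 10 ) 5560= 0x15B8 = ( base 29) 6HL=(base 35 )4IU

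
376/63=376/63 = 5.97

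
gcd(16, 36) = 4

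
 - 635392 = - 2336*272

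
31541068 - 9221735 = 22319333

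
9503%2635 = 1598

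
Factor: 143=11^1*13^1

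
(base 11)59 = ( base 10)64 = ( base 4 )1000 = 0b1000000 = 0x40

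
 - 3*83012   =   - 249036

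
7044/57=123 + 11/19= 123.58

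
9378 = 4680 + 4698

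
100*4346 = 434600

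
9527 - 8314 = 1213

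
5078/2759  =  1+2319/2759 = 1.84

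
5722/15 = 5722/15 = 381.47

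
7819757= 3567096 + 4252661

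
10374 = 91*114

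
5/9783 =5/9783 = 0.00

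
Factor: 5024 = 2^5*157^1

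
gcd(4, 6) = 2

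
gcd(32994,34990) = 2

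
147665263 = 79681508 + 67983755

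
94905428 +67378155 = 162283583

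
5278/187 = 28 + 42/187=28.22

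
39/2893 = 39/2893 = 0.01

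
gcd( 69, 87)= 3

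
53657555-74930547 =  - 21272992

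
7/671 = 7/671 =0.01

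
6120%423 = 198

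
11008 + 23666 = 34674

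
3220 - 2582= 638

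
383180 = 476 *805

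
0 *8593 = 0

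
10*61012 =610120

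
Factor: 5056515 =3^2*5^1*313^1 * 359^1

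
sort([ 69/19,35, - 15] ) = [ - 15,69/19,35] 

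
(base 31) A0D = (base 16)2597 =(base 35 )7TX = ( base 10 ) 9623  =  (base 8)22627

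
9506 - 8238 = 1268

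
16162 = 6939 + 9223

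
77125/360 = 15425/72 = 214.24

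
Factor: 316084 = 2^2*19^1*4159^1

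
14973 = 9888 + 5085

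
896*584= 523264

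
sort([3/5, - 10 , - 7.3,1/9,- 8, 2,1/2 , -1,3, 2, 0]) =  [ - 10, - 8, - 7.3, - 1, 0,  1/9,  1/2, 3/5,  2,2, 3]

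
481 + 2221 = 2702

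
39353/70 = 562  +  13/70 =562.19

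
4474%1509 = 1456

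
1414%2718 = 1414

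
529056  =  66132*8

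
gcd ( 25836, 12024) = 12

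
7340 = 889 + 6451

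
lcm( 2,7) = 14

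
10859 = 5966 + 4893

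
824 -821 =3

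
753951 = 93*8107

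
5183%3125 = 2058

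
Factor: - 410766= - 2^1 * 3^1*223^1*307^1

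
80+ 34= 114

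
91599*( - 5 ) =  - 457995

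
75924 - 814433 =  - 738509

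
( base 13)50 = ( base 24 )2h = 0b1000001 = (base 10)65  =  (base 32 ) 21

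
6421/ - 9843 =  - 6421/9843 = - 0.65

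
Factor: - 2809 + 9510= 6701  =  6701^1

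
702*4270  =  2997540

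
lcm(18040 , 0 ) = 0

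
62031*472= 29278632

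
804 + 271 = 1075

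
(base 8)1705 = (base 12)685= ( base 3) 1022202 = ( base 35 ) rk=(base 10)965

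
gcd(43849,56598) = 1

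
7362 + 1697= 9059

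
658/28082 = 329/14041 = 0.02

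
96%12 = 0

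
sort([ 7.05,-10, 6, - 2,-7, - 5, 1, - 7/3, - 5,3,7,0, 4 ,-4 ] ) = [ - 10,  -  7,-5,-5,  -  4,-7/3, - 2, 0, 1, 3, 4, 6, 7, 7.05] 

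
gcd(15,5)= 5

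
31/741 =31/741 = 0.04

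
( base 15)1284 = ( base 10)3949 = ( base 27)5B7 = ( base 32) 3RD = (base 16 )F6D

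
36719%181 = 157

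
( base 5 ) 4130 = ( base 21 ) 14F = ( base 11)451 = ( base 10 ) 540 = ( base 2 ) 1000011100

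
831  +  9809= 10640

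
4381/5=876+ 1/5=876.20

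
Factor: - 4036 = - 2^2 * 1009^1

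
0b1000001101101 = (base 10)4205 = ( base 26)65J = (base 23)7LJ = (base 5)113310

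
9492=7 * 1356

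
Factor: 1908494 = 2^1* 7^1*23^1*5927^1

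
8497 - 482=8015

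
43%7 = 1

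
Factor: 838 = 2^1*419^1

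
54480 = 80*681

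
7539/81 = 93 + 2/27= 93.07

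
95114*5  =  475570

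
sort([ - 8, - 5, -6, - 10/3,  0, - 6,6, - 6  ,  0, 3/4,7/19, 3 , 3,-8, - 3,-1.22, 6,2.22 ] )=[ - 8,- 8, - 6, - 6,- 6,  -  5,-10/3, - 3, - 1.22,  0,  0,7/19,3/4,  2.22,3,3,6,6 ]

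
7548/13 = 580+8/13 = 580.62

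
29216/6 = 4869 +1/3 = 4869.33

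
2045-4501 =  - 2456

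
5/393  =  5/393 =0.01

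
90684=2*45342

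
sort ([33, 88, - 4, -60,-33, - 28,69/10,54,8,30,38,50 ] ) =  [ - 60, - 33, - 28,-4,69/10 , 8, 30,33,38,50,54 , 88 ]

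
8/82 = 4/41 = 0.10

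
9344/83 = 112+48/83=112.58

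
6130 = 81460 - 75330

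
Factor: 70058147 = 70058147^1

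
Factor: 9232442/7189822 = 19^1*151^1*1609^1*3594911^ (-1 ) = 4616221/3594911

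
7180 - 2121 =5059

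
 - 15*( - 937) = 14055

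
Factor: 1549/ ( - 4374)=  -  2^ ( - 1)*3^( - 7)*1549^1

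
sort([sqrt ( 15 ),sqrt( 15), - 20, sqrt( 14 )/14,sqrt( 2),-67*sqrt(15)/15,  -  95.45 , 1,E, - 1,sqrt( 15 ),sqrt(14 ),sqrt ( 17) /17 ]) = [ - 95.45, - 20, - 67*sqrt(15)/15, - 1 , sqrt (17) /17,sqrt(14) /14,1, sqrt( 2 ), E, sqrt(14 ), sqrt( 15),  sqrt( 15 ),sqrt ( 15)] 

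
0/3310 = 0 =0.00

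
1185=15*79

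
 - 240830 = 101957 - 342787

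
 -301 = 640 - 941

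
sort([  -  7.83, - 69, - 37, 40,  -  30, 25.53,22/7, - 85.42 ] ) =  [ - 85.42,-69,-37, - 30 , - 7.83, 22/7, 25.53, 40 ]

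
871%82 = 51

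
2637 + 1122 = 3759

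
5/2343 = 5/2343 = 0.00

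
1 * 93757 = 93757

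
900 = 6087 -5187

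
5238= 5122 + 116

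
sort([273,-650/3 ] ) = [ -650/3, 273 ]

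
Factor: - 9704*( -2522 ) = 2^4* 13^1*97^1*1213^1 = 24473488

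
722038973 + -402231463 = 319807510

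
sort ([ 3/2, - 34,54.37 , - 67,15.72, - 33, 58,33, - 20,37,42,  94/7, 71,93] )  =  [-67 , - 34, - 33,- 20, 3/2,94/7,15.72,33 , 37,42,54.37, 58,71,93]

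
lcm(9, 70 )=630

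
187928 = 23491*8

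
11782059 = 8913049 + 2869010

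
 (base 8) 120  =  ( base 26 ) 32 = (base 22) 3E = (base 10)80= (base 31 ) 2I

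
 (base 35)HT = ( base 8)1160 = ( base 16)270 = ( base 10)624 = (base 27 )N3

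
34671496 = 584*59369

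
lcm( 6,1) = 6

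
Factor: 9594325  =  5^2*13^1*53^1*557^1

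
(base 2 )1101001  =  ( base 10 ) 105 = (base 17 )63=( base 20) 55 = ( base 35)30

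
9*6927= 62343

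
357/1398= 119/466  =  0.26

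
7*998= 6986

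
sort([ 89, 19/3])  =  [ 19/3,89]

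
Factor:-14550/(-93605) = 30/193 = 2^1*3^1 * 5^1*193^(-1)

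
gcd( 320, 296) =8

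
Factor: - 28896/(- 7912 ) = 2^2*3^1*7^1*23^( - 1)= 84/23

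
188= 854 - 666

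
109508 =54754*2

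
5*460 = 2300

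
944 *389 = 367216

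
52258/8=26129/4 = 6532.25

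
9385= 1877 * 5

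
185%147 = 38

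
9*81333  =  731997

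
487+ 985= 1472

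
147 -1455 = - 1308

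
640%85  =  45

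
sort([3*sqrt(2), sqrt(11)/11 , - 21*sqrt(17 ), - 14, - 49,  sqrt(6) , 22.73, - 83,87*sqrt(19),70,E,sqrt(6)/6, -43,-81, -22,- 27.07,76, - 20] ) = [ -21 *sqrt(17), - 83, - 81, - 49, - 43, - 27.07, - 22,  -  20, - 14, sqrt( 11 ) /11,sqrt ( 6) /6, sqrt( 6),E,3*sqrt (2), 22.73,  70, 76, 87*sqrt( 19) ]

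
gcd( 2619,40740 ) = 291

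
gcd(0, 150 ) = 150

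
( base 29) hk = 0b1000000001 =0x201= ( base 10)513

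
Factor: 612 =2^2*3^2*17^1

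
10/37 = 10/37  =  0.27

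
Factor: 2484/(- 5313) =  - 2^2*3^2*7^ ( - 1)*11^( - 1) = -36/77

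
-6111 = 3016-9127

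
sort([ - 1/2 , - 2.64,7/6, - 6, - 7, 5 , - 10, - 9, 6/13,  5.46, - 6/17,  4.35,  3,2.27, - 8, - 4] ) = [ - 10, - 9, - 8, - 7, - 6, - 4, - 2.64 , - 1/2 , - 6/17, 6/13,7/6,  2.27,3, 4.35,  5 , 5.46]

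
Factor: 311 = 311^1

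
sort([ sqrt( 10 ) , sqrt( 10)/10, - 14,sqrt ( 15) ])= [ - 14, sqrt(10) /10, sqrt(10 ),  sqrt (15 )] 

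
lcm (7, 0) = 0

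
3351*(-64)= - 214464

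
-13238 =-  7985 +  - 5253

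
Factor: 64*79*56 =283136 = 2^9*7^1*79^1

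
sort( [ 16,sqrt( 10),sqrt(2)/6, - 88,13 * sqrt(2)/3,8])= [-88,  sqrt( 2) /6,sqrt(10),13*sqrt (2) /3,  8,16]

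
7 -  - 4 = 11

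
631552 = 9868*64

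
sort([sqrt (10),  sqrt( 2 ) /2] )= [ sqrt( 2)/2, sqrt( 10 )]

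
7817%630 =257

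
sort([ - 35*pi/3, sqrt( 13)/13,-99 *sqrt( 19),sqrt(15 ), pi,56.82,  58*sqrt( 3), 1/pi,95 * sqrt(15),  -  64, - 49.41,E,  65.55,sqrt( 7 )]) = [-99 * sqrt(19) , - 64 ,-49.41,  -  35*pi/3,sqrt( 13 ) /13,1/pi,sqrt(7),E,pi,sqrt(15),  56.82, 65.55, 58*sqrt (3), 95 * sqrt( 15)]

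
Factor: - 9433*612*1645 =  - 2^2 * 3^2* 5^1*7^1*17^1*47^1*9433^1 = -9496578420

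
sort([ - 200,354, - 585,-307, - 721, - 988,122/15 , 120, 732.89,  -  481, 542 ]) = [ - 988, - 721, - 585, - 481 ,  -  307  , - 200,122/15 , 120,354,542,732.89] 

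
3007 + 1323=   4330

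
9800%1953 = 35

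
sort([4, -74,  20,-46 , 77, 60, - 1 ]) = [ - 74, - 46, - 1 , 4, 20 , 60, 77]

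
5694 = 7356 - 1662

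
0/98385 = 0 = 0.00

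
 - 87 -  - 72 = - 15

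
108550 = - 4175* ( - 26 ) 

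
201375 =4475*45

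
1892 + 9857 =11749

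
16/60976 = 1/3811  =  0.00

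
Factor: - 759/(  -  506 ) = 2^(  -  1 )*3^1 = 3/2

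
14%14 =0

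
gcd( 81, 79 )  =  1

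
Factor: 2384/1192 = 2^1 =2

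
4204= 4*1051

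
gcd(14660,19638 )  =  2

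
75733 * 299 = 22644167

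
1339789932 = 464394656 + 875395276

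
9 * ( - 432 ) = -3888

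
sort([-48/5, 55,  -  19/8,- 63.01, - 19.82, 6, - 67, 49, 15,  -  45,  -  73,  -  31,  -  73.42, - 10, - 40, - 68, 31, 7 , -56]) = [ - 73.42, -73,-68, - 67, - 63.01,-56,-45 , - 40, - 31, - 19.82, - 10,  -  48/5,  -  19/8, 6, 7,15,  31, 49, 55] 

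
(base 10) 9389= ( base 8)22255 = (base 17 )1f85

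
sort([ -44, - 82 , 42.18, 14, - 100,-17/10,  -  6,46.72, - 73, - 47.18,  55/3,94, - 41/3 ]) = [ - 100,  -  82, -73, - 47.18, - 44, - 41/3, - 6, - 17/10,14,55/3,42.18, 46.72,  94 ]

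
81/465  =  27/155 = 0.17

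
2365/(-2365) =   -  1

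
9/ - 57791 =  - 9/57791 =-0.00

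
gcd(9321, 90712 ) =1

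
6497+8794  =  15291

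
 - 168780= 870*( - 194 ) 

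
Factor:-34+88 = 2^1 * 3^3 = 54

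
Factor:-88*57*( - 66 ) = 2^4*3^2*11^2*19^1 = 331056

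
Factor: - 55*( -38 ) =2^1*5^1* 11^1*19^1= 2090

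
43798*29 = 1270142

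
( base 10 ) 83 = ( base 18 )4B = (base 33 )2h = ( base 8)123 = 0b1010011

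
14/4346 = 7/2173 = 0.00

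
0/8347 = 0 = 0.00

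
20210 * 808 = 16329680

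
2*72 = 144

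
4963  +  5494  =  10457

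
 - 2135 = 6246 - 8381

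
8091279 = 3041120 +5050159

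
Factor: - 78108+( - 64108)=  - 2^3*29^1*613^1=-  142216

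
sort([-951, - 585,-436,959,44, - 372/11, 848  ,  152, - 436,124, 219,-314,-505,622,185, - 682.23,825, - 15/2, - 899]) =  [-951, - 899,- 682.23,-585, - 505, -436,-436,  -  314, - 372/11, - 15/2,44, 124,152,  185,219,  622,825, 848, 959] 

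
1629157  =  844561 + 784596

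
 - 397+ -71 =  - 468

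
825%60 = 45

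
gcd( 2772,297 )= 99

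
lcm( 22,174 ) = 1914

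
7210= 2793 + 4417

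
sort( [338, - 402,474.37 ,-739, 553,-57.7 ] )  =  [ - 739, - 402,  -  57.7,338, 474.37 , 553] 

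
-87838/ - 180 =487 + 89/90 =487.99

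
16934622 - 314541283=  - 297606661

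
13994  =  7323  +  6671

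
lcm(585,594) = 38610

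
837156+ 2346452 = 3183608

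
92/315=92/315 = 0.29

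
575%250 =75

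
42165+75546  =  117711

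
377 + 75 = 452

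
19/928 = 19/928 = 0.02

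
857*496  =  425072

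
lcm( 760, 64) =6080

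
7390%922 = 14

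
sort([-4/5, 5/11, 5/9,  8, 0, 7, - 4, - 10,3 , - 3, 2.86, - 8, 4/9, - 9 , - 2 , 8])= [-10, - 9, - 8,- 4, - 3,- 2,  -  4/5,0, 4/9, 5/11,5/9,  2.86,3,7, 8,8] 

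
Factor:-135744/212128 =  - 2^1*3^1*101^1*947^ ( - 1) =- 606/947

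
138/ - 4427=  - 1 +4289/4427 = - 0.03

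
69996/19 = 3684 = 3684.00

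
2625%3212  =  2625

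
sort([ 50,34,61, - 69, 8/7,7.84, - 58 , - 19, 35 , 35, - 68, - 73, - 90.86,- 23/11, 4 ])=[ -90.86,  -  73 , - 69, - 68, - 58, - 19, -23/11, 8/7, 4 , 7.84,34,35 , 35 , 50, 61 ] 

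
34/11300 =17/5650 = 0.00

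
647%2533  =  647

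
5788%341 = 332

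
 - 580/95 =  - 7 +17/19 = - 6.11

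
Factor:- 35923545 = - 3^2*5^1 * 7^1*114043^1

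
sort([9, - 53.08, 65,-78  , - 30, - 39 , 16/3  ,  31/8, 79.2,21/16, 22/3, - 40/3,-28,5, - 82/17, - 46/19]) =[-78,-53.08 ,- 39, - 30, - 28, - 40/3, - 82/17,  -  46/19, 21/16, 31/8, 5, 16/3, 22/3, 9, 65, 79.2]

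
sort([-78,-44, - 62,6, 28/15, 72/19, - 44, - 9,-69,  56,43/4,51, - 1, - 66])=[ - 78, - 69 , - 66,-62,-44,-44, - 9,  -  1,  28/15,72/19, 6, 43/4 , 51, 56]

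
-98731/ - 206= 98731/206 = 479.28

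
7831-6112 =1719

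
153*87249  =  13349097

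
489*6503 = 3179967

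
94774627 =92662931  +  2111696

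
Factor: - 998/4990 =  - 5^( - 1 ) = -  1/5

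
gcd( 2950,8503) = 1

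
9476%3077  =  245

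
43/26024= 43/26024 = 0.00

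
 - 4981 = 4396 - 9377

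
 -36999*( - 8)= 295992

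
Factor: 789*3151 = 2486139 = 3^1*23^1*137^1*263^1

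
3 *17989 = 53967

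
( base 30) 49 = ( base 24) 59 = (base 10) 129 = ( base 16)81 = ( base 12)a9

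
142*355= 50410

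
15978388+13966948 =29945336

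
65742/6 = 10957 = 10957.00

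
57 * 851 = 48507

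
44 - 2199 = -2155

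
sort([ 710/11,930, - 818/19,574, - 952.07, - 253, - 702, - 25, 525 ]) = [ - 952.07,  -  702, - 253 , - 818/19,  -  25,710/11, 525,574,930]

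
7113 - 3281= 3832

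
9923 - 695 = 9228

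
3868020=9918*390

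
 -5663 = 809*(  -  7) 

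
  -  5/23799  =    -  5/23799 =-  0.00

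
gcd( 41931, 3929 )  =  1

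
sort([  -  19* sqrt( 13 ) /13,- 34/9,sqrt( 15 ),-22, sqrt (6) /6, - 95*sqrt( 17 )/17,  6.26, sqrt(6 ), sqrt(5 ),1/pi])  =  [ - 95 * sqrt(17 ) /17, - 22, - 19*sqrt (13)/13, - 34/9, 1/pi, sqrt(6 )/6,sqrt( 5),sqrt( 6 ),sqrt( 15),6.26]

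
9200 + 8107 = 17307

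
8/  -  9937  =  -1 + 9929/9937 = - 0.00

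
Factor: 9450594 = 2^1 * 3^4*58337^1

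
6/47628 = 1/7938= 0.00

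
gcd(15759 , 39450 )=3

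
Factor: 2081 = 2081^1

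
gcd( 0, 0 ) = 0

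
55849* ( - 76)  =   - 4244524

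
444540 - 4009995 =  - 3565455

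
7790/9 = 865 + 5/9 = 865.56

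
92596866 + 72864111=165460977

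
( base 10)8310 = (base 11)6275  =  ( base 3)102101210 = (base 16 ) 2076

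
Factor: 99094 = 2^1*49547^1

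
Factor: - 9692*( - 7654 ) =2^3 * 43^1*89^1 * 2423^1 = 74182568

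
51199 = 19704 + 31495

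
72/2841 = 24/947 = 0.03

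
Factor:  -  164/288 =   -  41/72 = - 2^(-3) *3^ (-2 )*41^1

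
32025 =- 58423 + 90448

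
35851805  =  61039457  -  25187652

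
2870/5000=287/500 =0.57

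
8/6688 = 1/836=0.00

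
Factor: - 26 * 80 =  - 2080 = - 2^5*5^1*13^1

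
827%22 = 13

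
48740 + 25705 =74445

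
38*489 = 18582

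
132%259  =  132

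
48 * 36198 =1737504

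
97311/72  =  32437/24 = 1351.54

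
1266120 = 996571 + 269549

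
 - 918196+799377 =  - 118819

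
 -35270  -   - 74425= 39155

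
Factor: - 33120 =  - 2^5*3^2*5^1*23^1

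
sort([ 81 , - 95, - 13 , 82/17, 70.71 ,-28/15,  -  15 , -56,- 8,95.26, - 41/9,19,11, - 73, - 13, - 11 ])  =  [ - 95 ,-73, - 56, - 15, - 13, - 13,  -  11,-8 , - 41/9,-28/15, 82/17, 11, 19, 70.71, 81, 95.26]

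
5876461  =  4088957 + 1787504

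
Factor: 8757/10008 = 2^(  -  3) *7^1   =  7/8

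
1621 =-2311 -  - 3932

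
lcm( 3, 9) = 9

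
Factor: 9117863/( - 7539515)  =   - 5^( - 1 )*23^ ( - 1)*53^( - 1)*1237^( - 1)*9117863^1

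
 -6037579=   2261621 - 8299200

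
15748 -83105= - 67357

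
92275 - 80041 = 12234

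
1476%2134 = 1476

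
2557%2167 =390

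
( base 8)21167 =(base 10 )8823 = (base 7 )34503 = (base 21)k03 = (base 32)8jn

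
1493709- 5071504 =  - 3577795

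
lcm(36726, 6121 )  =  36726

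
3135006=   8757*358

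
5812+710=6522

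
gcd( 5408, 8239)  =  1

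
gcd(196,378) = 14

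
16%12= 4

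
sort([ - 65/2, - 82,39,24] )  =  [ - 82,-65/2,24, 39]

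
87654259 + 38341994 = 125996253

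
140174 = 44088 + 96086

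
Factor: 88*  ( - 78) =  -6864 = -2^4*3^1* 11^1*13^1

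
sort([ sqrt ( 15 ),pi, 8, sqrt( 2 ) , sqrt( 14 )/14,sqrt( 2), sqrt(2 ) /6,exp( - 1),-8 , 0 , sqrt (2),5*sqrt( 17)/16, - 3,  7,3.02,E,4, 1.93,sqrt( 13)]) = [ - 8, - 3,  0, sqrt(2 ) /6, sqrt( 14)/14 , exp( - 1 ), 5 * sqrt (17 )/16,  sqrt( 2 ),sqrt( 2 ), sqrt (2),1.93,E,3.02, pi, sqrt( 13) , sqrt( 15 ),4, 7, 8 ]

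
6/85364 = 3/42682=0.00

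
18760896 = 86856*216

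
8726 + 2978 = 11704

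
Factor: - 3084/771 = - 2^2 = - 4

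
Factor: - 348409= - 31^1*11239^1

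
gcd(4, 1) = 1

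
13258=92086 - 78828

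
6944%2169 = 437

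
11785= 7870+3915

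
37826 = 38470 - 644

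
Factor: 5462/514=2731/257 = 257^( - 1 ) * 2731^1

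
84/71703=28/23901 = 0.00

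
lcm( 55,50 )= 550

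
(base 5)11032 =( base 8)1377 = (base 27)11b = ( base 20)1i7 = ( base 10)767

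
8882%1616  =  802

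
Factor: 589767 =3^1*73^1 * 2693^1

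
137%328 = 137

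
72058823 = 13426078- - 58632745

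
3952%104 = 0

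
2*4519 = 9038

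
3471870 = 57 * 60910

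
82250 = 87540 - 5290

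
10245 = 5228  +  5017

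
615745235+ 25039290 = 640784525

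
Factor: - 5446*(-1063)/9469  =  2^1*7^1*17^(-1)*389^1*557^( - 1 )*1063^1 = 5789098/9469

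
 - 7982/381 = - 21 + 19/381 = - 20.95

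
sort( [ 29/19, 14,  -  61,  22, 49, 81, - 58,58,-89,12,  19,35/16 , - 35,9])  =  [ - 89, - 61,- 58, - 35,29/19,35/16,9,  12, 14 , 19, 22,49,58,81]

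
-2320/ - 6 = 1160/3=386.67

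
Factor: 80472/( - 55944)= - 479/333 = - 3^( - 2)*37^( - 1)*479^1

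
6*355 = 2130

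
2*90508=181016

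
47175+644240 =691415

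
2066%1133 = 933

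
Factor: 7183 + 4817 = 2^5*3^1*5^3 = 12000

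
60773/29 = 60773/29 = 2095.62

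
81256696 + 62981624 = 144238320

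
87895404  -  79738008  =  8157396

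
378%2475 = 378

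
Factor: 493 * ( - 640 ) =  - 315520 = -2^7*5^1*17^1*29^1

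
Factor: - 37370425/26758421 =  - 5^2 * 167^1*229^( - 1)*8951^1*116849^( - 1)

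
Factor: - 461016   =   - 2^3 * 3^2*19^1 *337^1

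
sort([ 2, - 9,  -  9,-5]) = [- 9, - 9, - 5,2]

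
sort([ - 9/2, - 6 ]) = [ - 6 , - 9/2 ] 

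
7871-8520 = -649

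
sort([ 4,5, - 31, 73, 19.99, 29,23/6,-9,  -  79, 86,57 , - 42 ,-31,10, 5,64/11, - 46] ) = [ - 79, - 46, - 42, - 31,  -  31, - 9,23/6, 4, 5 , 5,64/11, 10,19.99,29, 57, 73,86] 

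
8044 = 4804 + 3240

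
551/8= 68+ 7/8 = 68.88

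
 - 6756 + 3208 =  - 3548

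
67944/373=182 + 58/373 = 182.16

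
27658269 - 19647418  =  8010851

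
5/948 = 5/948 = 0.01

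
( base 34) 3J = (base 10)121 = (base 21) 5G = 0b1111001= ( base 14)89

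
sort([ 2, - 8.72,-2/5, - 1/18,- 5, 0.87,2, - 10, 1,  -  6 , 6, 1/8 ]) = [ - 10 , - 8.72,-6, - 5, - 2/5, - 1/18 , 1/8 , 0.87, 1,2, 2,  6]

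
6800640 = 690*9856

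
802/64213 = 802/64213 = 0.01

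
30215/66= 30215/66= 457.80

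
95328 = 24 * 3972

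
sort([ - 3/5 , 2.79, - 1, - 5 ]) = [ - 5, - 1, - 3/5, 2.79]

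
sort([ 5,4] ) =[4,5 ] 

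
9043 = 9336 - 293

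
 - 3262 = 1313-4575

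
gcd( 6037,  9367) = 1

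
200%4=0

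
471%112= 23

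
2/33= 2/33= 0.06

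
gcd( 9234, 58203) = 9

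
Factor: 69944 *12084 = 845203296=2^5 * 3^1*  7^1*19^1*53^1*1249^1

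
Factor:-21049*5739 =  - 120800211  =  - 3^1 * 7^1*31^1*97^1*1913^1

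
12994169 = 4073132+8921037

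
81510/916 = 40755/458 = 88.98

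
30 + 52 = 82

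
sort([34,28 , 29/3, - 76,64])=[ - 76,  29/3, 28,34,64]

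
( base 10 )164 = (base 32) 54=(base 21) 7H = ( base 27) 62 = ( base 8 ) 244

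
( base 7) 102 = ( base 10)51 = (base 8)63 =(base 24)23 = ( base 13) 3c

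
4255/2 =4255/2 = 2127.50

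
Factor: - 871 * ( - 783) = 681993= 3^3 *13^1*29^1*67^1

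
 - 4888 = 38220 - 43108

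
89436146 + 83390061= 172826207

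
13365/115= 2673/23 = 116.22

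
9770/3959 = 2 + 1852/3959=2.47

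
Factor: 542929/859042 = 2^( - 1 )*17^1*109^1 * 293^1*429521^( - 1 )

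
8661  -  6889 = 1772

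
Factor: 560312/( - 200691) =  - 2^3*3^( - 3 )*7433^(  -  1 )*70039^1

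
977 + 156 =1133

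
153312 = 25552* 6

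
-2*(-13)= 26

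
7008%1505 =988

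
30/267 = 10/89 = 0.11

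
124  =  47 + 77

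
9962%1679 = 1567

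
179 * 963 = 172377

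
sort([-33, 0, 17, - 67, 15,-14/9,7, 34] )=[  -  67,-33, -14/9, 0,7, 15,  17, 34]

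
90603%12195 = 5238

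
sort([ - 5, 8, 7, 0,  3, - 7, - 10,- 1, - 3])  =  [ - 10,  -  7,  -  5, - 3, - 1,  0,3 , 7,8]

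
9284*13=120692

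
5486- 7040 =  - 1554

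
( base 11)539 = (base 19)1F1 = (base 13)3aa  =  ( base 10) 647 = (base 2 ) 1010000111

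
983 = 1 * 983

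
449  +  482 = 931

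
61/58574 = 61/58574= 0.00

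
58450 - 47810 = 10640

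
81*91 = 7371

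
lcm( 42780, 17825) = 213900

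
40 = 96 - 56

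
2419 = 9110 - 6691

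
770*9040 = 6960800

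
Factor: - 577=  - 577^1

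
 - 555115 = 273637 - 828752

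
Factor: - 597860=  - 2^2*5^1*167^1 * 179^1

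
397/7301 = 397/7301 = 0.05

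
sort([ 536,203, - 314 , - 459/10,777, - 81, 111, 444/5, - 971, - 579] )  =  [ - 971, - 579, - 314,-81, - 459/10,444/5, 111,  203,536, 777] 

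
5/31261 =5/31261 = 0.00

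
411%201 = 9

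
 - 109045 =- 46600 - 62445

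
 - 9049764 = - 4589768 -4459996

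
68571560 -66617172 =1954388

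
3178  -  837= 2341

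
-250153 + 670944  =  420791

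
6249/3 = 2083 = 2083.00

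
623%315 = 308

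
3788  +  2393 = 6181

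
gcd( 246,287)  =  41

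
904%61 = 50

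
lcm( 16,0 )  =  0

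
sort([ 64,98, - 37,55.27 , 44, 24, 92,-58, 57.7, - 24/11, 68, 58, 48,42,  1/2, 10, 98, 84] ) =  [-58,-37, - 24/11, 1/2,  10, 24, 42,44, 48 , 55.27, 57.7,58 , 64, 68,84, 92, 98,98]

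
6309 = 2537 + 3772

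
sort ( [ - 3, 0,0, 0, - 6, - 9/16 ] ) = [ - 6, - 3, - 9/16, 0, 0, 0 ] 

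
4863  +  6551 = 11414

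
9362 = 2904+6458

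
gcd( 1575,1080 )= 45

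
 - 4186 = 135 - 4321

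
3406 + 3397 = 6803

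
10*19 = 190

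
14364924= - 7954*( - 1806)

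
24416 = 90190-65774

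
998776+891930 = 1890706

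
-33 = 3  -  36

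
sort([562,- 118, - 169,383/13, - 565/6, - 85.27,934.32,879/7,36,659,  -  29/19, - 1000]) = [ - 1000,- 169, - 118, - 565/6, - 85.27,-29/19,383/13, 36 , 879/7 , 562, 659,934.32] 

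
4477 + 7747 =12224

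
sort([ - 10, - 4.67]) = [ - 10, - 4.67]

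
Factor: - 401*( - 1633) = 23^1*71^1*401^1 =654833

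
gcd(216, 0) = 216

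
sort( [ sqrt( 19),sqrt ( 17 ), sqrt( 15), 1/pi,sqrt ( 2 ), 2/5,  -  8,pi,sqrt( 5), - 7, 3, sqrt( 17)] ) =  [-8, - 7,1/pi,2/5, sqrt( 2),sqrt( 5 ),3, pi, sqrt(15),  sqrt(17 ), sqrt (17 ), sqrt( 19)]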